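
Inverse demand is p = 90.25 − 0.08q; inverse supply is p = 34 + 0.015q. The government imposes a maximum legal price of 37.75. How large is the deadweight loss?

5559.21

Competitive equilibrium: 90.25 − 0.08q = 34 + 0.015q → q* = 592.1053, p* = 42.8816.
At the ceiling p = 37.75, quantity supplied = (37.75 − 34)/0.015 = 250.
Willingness to pay at q' = 250: 90.25 − 0.08·250 = 70.25.
Δq = 592.1053 − 250 = 342.1053; wedge = 70.25 − 37.75 = 32.5.
Deadweight loss = ½ × 342.1053 × 32.5 = 5559.21.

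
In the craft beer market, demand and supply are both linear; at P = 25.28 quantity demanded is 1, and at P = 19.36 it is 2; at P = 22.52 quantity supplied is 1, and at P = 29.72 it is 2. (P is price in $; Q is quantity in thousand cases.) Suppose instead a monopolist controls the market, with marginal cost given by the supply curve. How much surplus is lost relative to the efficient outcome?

$0.93 thousand

Demand slope = (19.36 − 25.28)/(2 − 1) = −5.92, so P = 31.2 − 5.92Q.
Supply slope = (29.72 − 22.52)/(2 − 1) = 7.2, so P = 15.32 + 7.2Q.
Competitive equilibrium: 31.2 − 5.92Q = 15.32 + 7.2Q → Q* = 1.2104, P* = 24.0346.
Marginal revenue: MR = 31.2 − 11.84Q. Set MR = MC: 31.2 − 11.84Q = 15.32 + 7.2Q → Q_m = 0.834.
Price P_m = 31.2 − 5.92·0.834 = 26.2627; MC(Q_m) = 15.32 + 7.2·0.834 = 21.3248.
Competitive Q* = 1.2104, so ΔQ = 0.3764; wedge = 26.2627 − 21.3248 = 4.9379.
Deadweight loss = ½ × 0.3764 × 4.9379 = $0.93 thousand.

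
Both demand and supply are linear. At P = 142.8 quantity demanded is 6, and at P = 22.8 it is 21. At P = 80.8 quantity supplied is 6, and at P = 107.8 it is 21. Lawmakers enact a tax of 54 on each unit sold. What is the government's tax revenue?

Demand slope = (22.8 − 142.8)/(21 − 6) = −8, so P = 190.8 − 8Q.
Supply slope = (107.8 − 80.8)/(21 − 6) = 1.8, so P = 70 + 1.8Q.
Competitive equilibrium: 190.8 − 8Q = 70 + 1.8Q → Q* = 12.3265, P* = 92.1878.
With the tax, the buyer price exceeds the seller price by 54: (190.8 − 8Q) − (70 + 1.8Q) = 54 → Q' = 6.8163.
Tax revenue = 54 × 6.8163 = 368.08.

368.08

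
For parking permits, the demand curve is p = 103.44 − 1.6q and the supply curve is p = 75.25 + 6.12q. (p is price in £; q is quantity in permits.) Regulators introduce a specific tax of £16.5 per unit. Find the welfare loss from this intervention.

£17.63

Competitive equilibrium: 103.44 − 1.6q = 75.25 + 6.12q → q* = 3.6516, p* = 97.5975.
With the tax, the buyer price exceeds the seller price by 16.5: (103.44 − 1.6q) − (75.25 + 6.12q) = 16.5 → q' = 1.5142.
Δq = 3.6516 − 1.5142 = 2.1374; the wedge equals the tax, 16.5.
Deadweight loss = ½ × 2.1374 × 16.5 = £17.63.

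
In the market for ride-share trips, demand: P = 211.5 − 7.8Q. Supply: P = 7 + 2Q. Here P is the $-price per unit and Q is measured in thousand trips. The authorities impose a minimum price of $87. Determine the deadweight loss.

$117.93 thousand

Competitive equilibrium: 211.5 − 7.8Q = 7 + 2Q → Q* = 20.8673, P* = 48.7347.
At the floor P = 87, quantity demanded = (211.5 − 87)/7.8 = 15.9615.
Sellers' marginal cost at Q' = 15.9615: 7 + 2·15.9615 = 38.923.
ΔQ = 20.8673 − 15.9615 = 4.9058; wedge = 87 − 38.923 = 48.077.
Welfare loss = ½ × 4.9058 × 48.077 = $117.93 thousand.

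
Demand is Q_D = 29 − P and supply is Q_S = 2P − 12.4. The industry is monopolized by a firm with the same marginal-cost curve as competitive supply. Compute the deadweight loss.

27.72

In inverse form: demand P = 29 − Q, supply P = 6.2 + 0.5Q.
Competitive equilibrium: 29 − Q = 6.2 + 0.5Q → Q* = 15.2, P* = 13.8.
Marginal revenue: MR = 29 − 2Q. Set MR = MC: 29 − 2Q = 6.2 + 0.5Q → Q_m = 9.12.
Price P_m = 29 − 1·9.12 = 19.88; MC(Q_m) = 6.2 + 0.5·9.12 = 10.76.
Competitive Q* = 15.2, so ΔQ = 6.08; wedge = 19.88 − 10.76 = 9.12.
Deadweight loss = ½ × 6.08 × 9.12 = 27.72.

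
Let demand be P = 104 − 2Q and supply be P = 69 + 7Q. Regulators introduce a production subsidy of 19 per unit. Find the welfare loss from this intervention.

20.06

Competitive equilibrium: 104 − 2Q = 69 + 7Q → Q* = 3.8889, P* = 96.2222.
The subsidy lowers effective supply by 19: P = 50 + 7Q.
New quantity: 104 − 2Q = 50 + 7Q → Q' = 6.
Overproduction ΔQ = 6 − 3.8889 = 2.1111; wedge = subsidy = 19.
Deadweight loss = ½ × 2.1111 × 19 = 20.06.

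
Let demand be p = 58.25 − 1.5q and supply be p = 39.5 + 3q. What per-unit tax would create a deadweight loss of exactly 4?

6

Competitive equilibrium: 58.25 − 1.5q = 39.5 + 3q → q* = 4.1667, p* = 52.
A tax t gives Δq = t/4.5 and wedge t, so DWL = t²/9.
t²/9 = 4 → t² = 36 → t = 6.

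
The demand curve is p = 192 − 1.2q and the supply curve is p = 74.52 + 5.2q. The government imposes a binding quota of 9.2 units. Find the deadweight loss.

268.28

Competitive equilibrium: 192 − 1.2q = 74.52 + 5.2q → q* = 18.3563, p* = 169.9725.
At q = 9.2: demand price = 192 − 1.2·9.2 = 180.96; supply price = 74.52 + 5.2·9.2 = 122.36.
Δq = 18.3563 − 9.2 = 9.1563; wedge = 180.96 − 122.36 = 58.6.
Welfare loss = ½ × 9.1563 × 58.6 = 268.28.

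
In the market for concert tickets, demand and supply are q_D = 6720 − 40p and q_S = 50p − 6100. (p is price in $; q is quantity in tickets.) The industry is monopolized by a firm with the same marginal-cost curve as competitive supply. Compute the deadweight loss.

$2998.87

In inverse form: demand p = 168 − 0.025q, supply p = 122 + 0.02q.
Competitive equilibrium: 168 − 0.025q = 122 + 0.02q → q* = 1022.22222, p* = 142.44444.
Marginal revenue: MR = 168 − 0.05q. Set MR = MC: 168 − 0.05q = 122 + 0.02q → q_m = 657.14286.
Price p_m = 168 − 0.025·657.14286 = 151.57143; MC(q_m) = 122 + 0.02·657.14286 = 135.14286.
Competitive q* = 1022.22222, so Δq = 365.07936; wedge = 151.57143 − 135.14286 = 16.42857.
Welfare loss = ½ × 365.07936 × 16.42857 = $2998.87.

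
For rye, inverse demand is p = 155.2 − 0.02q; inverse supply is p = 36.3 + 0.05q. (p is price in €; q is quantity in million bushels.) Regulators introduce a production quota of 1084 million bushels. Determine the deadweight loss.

€13219.43 million

Competitive equilibrium: 155.2 − 0.02q = 36.3 + 0.05q → q* = 1698.5714, p* = 121.2286.
At q = 1084: demand price = 155.2 − 0.02·1084 = 133.52; supply price = 36.3 + 0.05·1084 = 90.5.
Δq = 1698.5714 − 1084 = 614.5714; wedge = 133.52 − 90.5 = 43.02.
Deadweight loss = ½ × 614.5714 × 43.02 = €13219.43 million.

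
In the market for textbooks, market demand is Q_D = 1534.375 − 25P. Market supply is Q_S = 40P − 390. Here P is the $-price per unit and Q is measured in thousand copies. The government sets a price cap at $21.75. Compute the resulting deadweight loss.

$3209.08 thousand

In inverse form: demand P = 61.375 − 0.04Q, supply P = 9.75 + 0.025Q.
Competitive equilibrium: 61.375 − 0.04Q = 9.75 + 0.025Q → Q* = 794.2308, P* = 29.6058.
At the ceiling P = 21.75, quantity supplied = (21.75 − 9.75)/0.025 = 480.
Willingness to pay at Q' = 480: 61.375 − 0.04·480 = 42.175.
ΔQ = 794.2308 − 480 = 314.2308; wedge = 42.175 − 21.75 = 20.425.
Deadweight loss = ½ × 314.2308 × 20.425 = $3209.08 thousand.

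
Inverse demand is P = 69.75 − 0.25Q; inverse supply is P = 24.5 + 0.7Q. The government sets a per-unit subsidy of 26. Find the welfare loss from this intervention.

Competitive equilibrium: 69.75 − 0.25Q = 24.5 + 0.7Q → Q* = 47.6316, P* = 57.8421.
The subsidy lowers effective supply by 26: P = 0.7Q − 1.5.
New quantity: 69.75 − 0.25Q = 0.7Q − 1.5 → Q' = 75.
Overproduction ΔQ = 75 − 47.6316 = 27.3684; wedge = subsidy = 26.
DWL = ½ × 27.3684 × 26 = 355.79.

355.79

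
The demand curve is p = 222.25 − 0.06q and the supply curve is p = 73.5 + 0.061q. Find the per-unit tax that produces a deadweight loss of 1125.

Competitive equilibrium: 222.25 − 0.06q = 73.5 + 0.061q → q* = 1229.3388, p* = 148.4897.
A tax t gives Δq = t/0.121 and wedge t, so DWL = t²/0.242.
t²/0.242 = 1125 → t² = 272.25 → t = 16.5.

16.5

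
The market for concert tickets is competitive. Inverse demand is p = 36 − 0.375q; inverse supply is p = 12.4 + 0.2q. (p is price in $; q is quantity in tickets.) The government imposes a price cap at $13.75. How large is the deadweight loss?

$338.11

Competitive equilibrium: 36 − 0.375q = 12.4 + 0.2q → q* = 41.0435, p* = 20.6087.
At the ceiling p = 13.75, quantity supplied = (13.75 − 12.4)/0.2 = 6.75.
Willingness to pay at q' = 6.75: 36 − 0.375·6.75 = 33.4688.
Δq = 41.0435 − 6.75 = 34.2935; wedge = 33.4688 − 13.75 = 19.7188.
The triangle = ½ × 34.2935 × 19.7188 = $338.11.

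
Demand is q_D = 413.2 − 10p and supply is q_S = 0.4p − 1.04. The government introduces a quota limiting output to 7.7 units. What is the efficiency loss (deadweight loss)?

In inverse form: demand p = 41.32 − 0.1q, supply p = 2.6 + 2.5q.
Competitive equilibrium: 41.32 − 0.1q = 2.6 + 2.5q → q* = 14.8923, p* = 39.8308.
At q = 7.7: demand price = 41.32 − 0.1·7.7 = 40.55; supply price = 2.6 + 2.5·7.7 = 21.85.
Δq = 14.8923 − 7.7 = 7.1923; wedge = 40.55 − 21.85 = 18.7.
Welfare loss = ½ × 7.1923 × 18.7 = 67.25.

67.25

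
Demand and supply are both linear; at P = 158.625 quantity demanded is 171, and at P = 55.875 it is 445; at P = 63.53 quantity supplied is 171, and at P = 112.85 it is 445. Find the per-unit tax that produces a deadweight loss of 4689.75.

Demand slope = (55.875 − 158.625)/(445 − 171) = −0.375, so P = 222.75 − 0.375Q.
Supply slope = (112.85 − 63.53)/(445 − 171) = 0.18, so P = 32.75 + 0.18Q.
Competitive equilibrium: 222.75 − 0.375Q = 32.75 + 0.18Q → Q* = 342.3423, P* = 94.3716.
A tax t gives ΔQ = t/0.555 and wedge t, so DWL = t²/1.11.
t²/1.11 = 4689.75 → t² = 5205.6225 → t = 72.15.

72.15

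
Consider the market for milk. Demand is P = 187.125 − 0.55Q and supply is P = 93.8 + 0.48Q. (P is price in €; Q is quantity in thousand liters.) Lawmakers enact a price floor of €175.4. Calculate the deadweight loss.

Competitive equilibrium: 187.125 − 0.55Q = 93.8 + 0.48Q → Q* = 90.6068, P* = 137.2913.
At the floor P = 175.4, quantity demanded = (187.125 − 175.4)/0.55 = 21.3182.
Sellers' marginal cost at Q' = 21.3182: 93.8 + 0.48·21.3182 = 104.0327.
ΔQ = 90.6068 − 21.3182 = 69.2886; wedge = 175.4 − 104.0327 = 71.3673.
The triangle = ½ × 69.2886 × 71.3673 = €2472.47 thousand.

€2472.47 thousand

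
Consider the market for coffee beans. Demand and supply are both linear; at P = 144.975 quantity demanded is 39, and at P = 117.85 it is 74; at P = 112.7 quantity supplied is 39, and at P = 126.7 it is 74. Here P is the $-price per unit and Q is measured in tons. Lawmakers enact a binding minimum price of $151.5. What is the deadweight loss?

Demand slope = (117.85 − 144.975)/(74 − 39) = −0.775, so P = 175.2 − 0.775Q.
Supply slope = (126.7 − 112.7)/(74 − 39) = 0.4, so P = 97.1 + 0.4Q.
Competitive equilibrium: 175.2 − 0.775Q = 97.1 + 0.4Q → Q* = 66.4681, P* = 123.6872.
At the floor P = 151.5, quantity demanded = (175.2 − 151.5)/0.775 = 30.5806.
Sellers' marginal cost at Q' = 30.5806: 97.1 + 0.4·30.5806 = 109.3322.
ΔQ = 66.4681 − 30.5806 = 35.8875; wedge = 151.5 − 109.3322 = 42.1678.
Welfare loss = ½ × 35.8875 × 42.1678 = $756.65.

$756.65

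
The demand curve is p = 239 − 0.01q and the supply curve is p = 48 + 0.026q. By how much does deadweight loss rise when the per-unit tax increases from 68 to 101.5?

Competitive equilibrium: 239 − 0.01q = 48 + 0.026q → q* = 5305.5556, p* = 185.9444.
For a per-unit tax t: Δq = t/0.036, so DWL = ½·t·(t/0.036) = t²/0.072.
At t = 68: DWL = 64222.222. At t = 101.5: DWL = 143086.806.
Increase = 143086.806 − 64222.222 = 78864.58.

78864.58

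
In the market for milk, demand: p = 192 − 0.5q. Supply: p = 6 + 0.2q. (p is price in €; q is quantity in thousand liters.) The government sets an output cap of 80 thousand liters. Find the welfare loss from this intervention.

Competitive equilibrium: 192 − 0.5q = 6 + 0.2q → q* = 265.7143, p* = 59.1429.
At q = 80: demand price = 192 − 0.5·80 = 152; supply price = 6 + 0.2·80 = 22.
Δq = 265.7143 − 80 = 185.7143; wedge = 152 − 22 = 130.
Welfare loss = ½ × 185.7143 × 130 = €12071.43 thousand.

€12071.43 thousand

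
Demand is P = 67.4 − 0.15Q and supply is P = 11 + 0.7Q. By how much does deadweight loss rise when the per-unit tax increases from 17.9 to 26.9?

237.18

Competitive equilibrium: 67.4 − 0.15Q = 11 + 0.7Q → Q* = 66.3529, P* = 57.4471.
For a per-unit tax t: ΔQ = t/0.85, so DWL = ½·t·(t/0.85) = t²/1.7.
At t = 17.9: DWL = 188.476. At t = 26.9: DWL = 425.653.
Increase = 425.653 − 188.476 = 237.18.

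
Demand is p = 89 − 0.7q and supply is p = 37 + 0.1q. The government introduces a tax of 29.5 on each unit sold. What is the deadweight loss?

543.91

Competitive equilibrium: 89 − 0.7q = 37 + 0.1q → q* = 65, p* = 43.5.
With the tax, the buyer price exceeds the seller price by 29.5: (89 − 0.7q) − (37 + 0.1q) = 29.5 → q' = 28.125.
Δq = 65 − 28.125 = 36.875; the wedge equals the tax, 29.5.
DWL = ½ × 36.875 × 29.5 = 543.91.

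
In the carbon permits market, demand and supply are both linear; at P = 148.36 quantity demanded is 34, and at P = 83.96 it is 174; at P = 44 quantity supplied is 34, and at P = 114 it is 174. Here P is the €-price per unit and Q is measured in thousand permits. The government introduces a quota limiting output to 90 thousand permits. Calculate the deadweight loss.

Demand slope = (83.96 − 148.36)/(174 − 34) = −0.46, so P = 164 − 0.46Q.
Supply slope = (114 − 44)/(174 − 34) = 0.5, so P = 27 + 0.5Q.
Competitive equilibrium: 164 − 0.46Q = 27 + 0.5Q → Q* = 142.7083, P* = 98.3542.
At Q = 90: demand price = 164 − 0.46·90 = 122.6; supply price = 27 + 0.5·90 = 72.
ΔQ = 142.7083 − 90 = 52.7083; wedge = 122.6 − 72 = 50.6.
The triangle = ½ × 52.7083 × 50.6 = €1333.52 thousand.

€1333.52 thousand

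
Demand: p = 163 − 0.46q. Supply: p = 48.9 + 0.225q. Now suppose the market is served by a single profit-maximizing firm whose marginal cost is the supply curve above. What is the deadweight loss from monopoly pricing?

Competitive equilibrium: 163 − 0.46q = 48.9 + 0.225q → q* = 166.5693, p* = 86.3781.
Marginal revenue: MR = 163 − 0.92q. Set MR = MC: 163 − 0.92q = 48.9 + 0.225q → q_m = 99.6507.
Price p_m = 163 − 0.46·99.6507 = 117.1607; MC(q_m) = 48.9 + 0.225·99.6507 = 71.3214.
Competitive q* = 166.5693, so Δq = 66.9186; wedge = 117.1607 − 71.3214 = 45.8393.
DWL = ½ × 66.9186 × 45.8393 = 1533.75.

1533.75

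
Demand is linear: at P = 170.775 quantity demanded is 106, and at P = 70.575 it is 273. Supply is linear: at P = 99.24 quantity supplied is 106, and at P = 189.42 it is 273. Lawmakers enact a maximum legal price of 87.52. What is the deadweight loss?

Demand slope = (70.575 − 170.775)/(273 − 106) = −0.6, so P = 234.375 − 0.6Q.
Supply slope = (189.42 − 99.24)/(273 − 106) = 0.54, so P = 42 + 0.54Q.
Competitive equilibrium: 234.375 − 0.6Q = 42 + 0.54Q → Q* = 168.75, P* = 133.125.
At the ceiling P = 87.52, quantity supplied = (87.52 − 42)/0.54 = 84.2963.
Willingness to pay at Q' = 84.2963: 234.375 − 0.6·84.2963 = 183.7972.
ΔQ = 168.75 − 84.2963 = 84.4537; wedge = 183.7972 − 87.52 = 96.2772.
Welfare loss = ½ × 84.4537 × 96.2772 = 4065.48.

4065.48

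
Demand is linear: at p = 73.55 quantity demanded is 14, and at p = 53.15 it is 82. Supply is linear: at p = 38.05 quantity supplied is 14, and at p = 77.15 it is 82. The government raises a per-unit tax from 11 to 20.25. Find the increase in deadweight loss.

Demand slope = (53.15 − 73.55)/(82 − 14) = −0.3, so p = 77.75 − 0.3q.
Supply slope = (77.15 − 38.05)/(82 − 14) = 0.575, so p = 30 + 0.575q.
Competitive equilibrium: 77.75 − 0.3q = 30 + 0.575q → q* = 54.5714, p* = 61.3786.
For a per-unit tax t: Δq = t/0.875, so DWL = ½·t·(t/0.875) = t²/1.75.
At t = 11: DWL = 69.143. At t = 20.25: DWL = 234.321.
Increase = 234.321 − 69.143 = 165.18.

165.18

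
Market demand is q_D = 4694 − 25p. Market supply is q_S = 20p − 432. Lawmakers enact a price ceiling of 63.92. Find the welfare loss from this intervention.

In inverse form: demand p = 187.76 − 0.04q, supply p = 21.6 + 0.05q.
Competitive equilibrium: 187.76 − 0.04q = 21.6 + 0.05q → q* = 1846.2222, p* = 113.9111.
At the ceiling p = 63.92, quantity supplied = (63.92 − 21.6)/0.05 = 846.4.
Willingness to pay at q' = 846.4: 187.76 − 0.04·846.4 = 153.904.
Δq = 1846.2222 − 846.4 = 999.8222; wedge = 153.904 − 63.92 = 89.984.
Welfare loss = ½ × 999.8222 × 89.984 = 44984.

44984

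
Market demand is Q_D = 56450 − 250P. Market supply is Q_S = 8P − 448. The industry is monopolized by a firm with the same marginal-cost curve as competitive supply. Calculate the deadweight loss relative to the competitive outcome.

In inverse form: demand P = 225.8 − 0.004Q, supply P = 56 + 0.125Q.
Competitive equilibrium: 225.8 − 0.004Q = 56 + 0.125Q → Q* = 1316.2791, P* = 220.5349.
Marginal revenue: MR = 225.8 − 0.008Q. Set MR = MC: 225.8 − 0.008Q = 56 + 0.125Q → Q_m = 1276.6917.
Price P_m = 225.8 − 0.004·1276.6917 = 220.6932; MC(Q_m) = 56 + 0.125·1276.6917 = 215.5865.
Competitive Q* = 1316.2791, so ΔQ = 39.5874; wedge = 220.6932 − 215.5865 = 5.1067.
Welfare loss = ½ × 39.5874 × 5.1067 = 101.08.

101.08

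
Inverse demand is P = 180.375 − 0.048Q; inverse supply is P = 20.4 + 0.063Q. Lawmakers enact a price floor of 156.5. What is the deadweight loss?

49439.23

Competitive equilibrium: 180.375 − 0.048Q = 20.4 + 0.063Q → Q* = 1441.21622, P* = 111.19662.
At the floor P = 156.5, quantity demanded = (180.375 − 156.5)/0.048 = 497.39583.
Sellers' marginal cost at Q' = 497.39583: 20.4 + 0.063·497.39583 = 51.73594.
ΔQ = 1441.21622 − 497.39583 = 943.82039; wedge = 156.5 − 51.73594 = 104.76406.
Welfare loss = ½ × 943.82039 × 104.76406 = 49439.23.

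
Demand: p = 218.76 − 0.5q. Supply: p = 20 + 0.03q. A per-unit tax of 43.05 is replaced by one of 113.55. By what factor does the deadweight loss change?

Competitive equilibrium: 218.76 − 0.5q = 20 + 0.03q → q* = 375.0189, p* = 31.2506.
For a per-unit tax t: Δq = t/0.53, so DWL = ½·t·(t/0.53) = t²/1.06.
At t = 43.05: DWL = 1748.399. At t = 113.55: DWL = 12163.776.
Ratio = (113.55/43.05)² = 6.957.

6.957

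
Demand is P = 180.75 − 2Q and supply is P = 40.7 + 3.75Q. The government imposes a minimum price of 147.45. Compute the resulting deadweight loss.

170.75

Competitive equilibrium: 180.75 − 2Q = 40.7 + 3.75Q → Q* = 24.3565, P* = 132.037.
At the floor P = 147.45, quantity demanded = (180.75 − 147.45)/2 = 16.65.
Sellers' marginal cost at Q' = 16.65: 40.7 + 3.75·16.65 = 103.1375.
ΔQ = 24.3565 − 16.65 = 7.7065; wedge = 147.45 − 103.1375 = 44.3125.
The triangle = ½ × 7.7065 × 44.3125 = 170.75.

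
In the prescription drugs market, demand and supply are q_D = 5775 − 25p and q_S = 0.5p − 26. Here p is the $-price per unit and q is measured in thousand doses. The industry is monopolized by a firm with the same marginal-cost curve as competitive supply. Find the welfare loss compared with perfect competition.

$2.90 thousand

In inverse form: demand p = 231 − 0.04q, supply p = 52 + 2q.
Competitive equilibrium: 231 − 0.04q = 52 + 2q → q* = 87.7451, p* = 227.4902.
Marginal revenue: MR = 231 − 0.08q. Set MR = MC: 231 − 0.08q = 52 + 2q → q_m = 86.0577.
Price p_m = 231 − 0.04·86.0577 = 227.5577; MC(q_m) = 52 + 2·86.0577 = 224.1154.
Competitive q* = 87.7451, so Δq = 1.6874; wedge = 227.5577 − 224.1154 = 3.4423.
The triangle = ½ × 1.6874 × 3.4423 = $2.90 thousand.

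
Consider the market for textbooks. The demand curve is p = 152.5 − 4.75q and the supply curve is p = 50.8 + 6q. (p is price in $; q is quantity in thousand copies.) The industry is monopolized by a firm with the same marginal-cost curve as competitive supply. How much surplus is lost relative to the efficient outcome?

$45.18 thousand

Competitive equilibrium: 152.5 − 4.75q = 50.8 + 6q → q* = 9.4605, p* = 107.5628.
Marginal revenue: MR = 152.5 − 9.5q. Set MR = MC: 152.5 − 9.5q = 50.8 + 6q → q_m = 6.5613.
Price p_m = 152.5 − 4.75·6.5613 = 121.3338; MC(q_m) = 50.8 + 6·6.5613 = 90.1678.
Competitive q* = 9.4605, so Δq = 2.8992; wedge = 121.3338 − 90.1678 = 31.166.
DWL = ½ × 2.8992 × 31.166 = $45.18 thousand.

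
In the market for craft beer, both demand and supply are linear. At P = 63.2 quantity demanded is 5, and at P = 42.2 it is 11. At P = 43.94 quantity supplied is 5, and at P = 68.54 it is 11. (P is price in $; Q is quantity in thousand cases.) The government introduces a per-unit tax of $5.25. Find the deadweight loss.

$1.81 thousand

Demand slope = (42.2 − 63.2)/(11 − 5) = −3.5, so P = 80.7 − 3.5Q.
Supply slope = (68.54 − 43.94)/(11 − 5) = 4.1, so P = 23.44 + 4.1Q.
Competitive equilibrium: 80.7 − 3.5Q = 23.44 + 4.1Q → Q* = 7.5342, P* = 54.3303.
With the tax, the buyer price exceeds the seller price by 5.25: (80.7 − 3.5Q) − (23.44 + 4.1Q) = 5.25 → Q' = 6.8434.
ΔQ = 7.5342 − 6.8434 = 0.6908; the wedge equals the tax, 5.25.
Deadweight loss = ½ × 0.6908 × 5.25 = $1.81 thousand.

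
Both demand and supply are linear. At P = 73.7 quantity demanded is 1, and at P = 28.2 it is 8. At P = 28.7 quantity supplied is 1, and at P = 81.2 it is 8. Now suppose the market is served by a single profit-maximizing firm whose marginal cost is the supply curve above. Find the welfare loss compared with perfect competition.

Demand slope = (28.2 − 73.7)/(8 − 1) = −6.5, so P = 80.2 − 6.5Q.
Supply slope = (81.2 − 28.7)/(8 − 1) = 7.5, so P = 21.2 + 7.5Q.
Competitive equilibrium: 80.2 − 6.5Q = 21.2 + 7.5Q → Q* = 4.2143, P* = 52.8071.
Marginal revenue: MR = 80.2 − 13Q. Set MR = MC: 80.2 − 13Q = 21.2 + 7.5Q → Q_m = 2.878.
Price P_m = 80.2 − 6.5·2.878 = 61.493; MC(Q_m) = 21.2 + 7.5·2.878 = 42.785.
Competitive Q* = 4.2143, so ΔQ = 1.3363; wedge = 61.493 − 42.785 = 18.708.
DWL = ½ × 1.3363 × 18.708 = 12.50.

12.50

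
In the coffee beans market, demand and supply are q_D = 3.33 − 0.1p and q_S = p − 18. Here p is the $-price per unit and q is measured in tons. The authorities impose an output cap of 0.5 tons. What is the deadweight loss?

In inverse form: demand p = 33.3 − 10q, supply p = 18 + q.
Competitive equilibrium: 33.3 − 10q = 18 + q → q* = 1.3909, p* = 19.3909.
At q = 0.5: demand price = 33.3 − 10·0.5 = 28.3; supply price = 18 + 1·0.5 = 18.5.
Δq = 1.3909 − 0.5 = 0.8909; wedge = 28.3 − 18.5 = 9.8.
The triangle = ½ × 0.8909 × 9.8 = $4.37.

$4.37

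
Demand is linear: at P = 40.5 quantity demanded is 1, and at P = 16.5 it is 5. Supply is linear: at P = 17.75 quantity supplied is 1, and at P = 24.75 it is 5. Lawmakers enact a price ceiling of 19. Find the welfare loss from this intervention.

Demand slope = (16.5 − 40.5)/(5 − 1) = −6, so P = 46.5 − 6Q.
Supply slope = (24.75 − 17.75)/(5 − 1) = 1.75, so P = 16 + 1.75Q.
Competitive equilibrium: 46.5 − 6Q = 16 + 1.75Q → Q* = 3.9355, P* = 22.8871.
At the ceiling P = 19, quantity supplied = (19 − 16)/1.75 = 1.7143.
Willingness to pay at Q' = 1.7143: 46.5 − 6·1.7143 = 36.2142.
ΔQ = 3.9355 − 1.7143 = 2.2212; wedge = 36.2142 − 19 = 17.2142.
Welfare loss = ½ × 2.2212 × 17.2142 = 19.12.

19.12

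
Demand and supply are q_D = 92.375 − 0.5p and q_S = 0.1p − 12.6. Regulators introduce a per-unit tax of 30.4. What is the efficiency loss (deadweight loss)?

38.51

In inverse form: demand p = 184.75 − 2q, supply p = 126 + 10q.
Competitive equilibrium: 184.75 − 2q = 126 + 10q → q* = 4.8958, p* = 174.9583.
With the tax, the buyer price exceeds the seller price by 30.4: (184.75 − 2q) − (126 + 10q) = 30.4 → q' = 2.3625.
Δq = 4.8958 − 2.3625 = 2.5333; the wedge equals the tax, 30.4.
Welfare loss = ½ × 2.5333 × 30.4 = 38.51.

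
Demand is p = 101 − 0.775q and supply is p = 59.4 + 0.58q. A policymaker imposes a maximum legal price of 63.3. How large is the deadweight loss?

Competitive equilibrium: 101 − 0.775q = 59.4 + 0.58q → q* = 30.7011, p* = 77.2066.
At the ceiling p = 63.3, quantity supplied = (63.3 − 59.4)/0.58 = 6.7241.
Willingness to pay at q' = 6.7241: 101 − 0.775·6.7241 = 95.7888.
Δq = 30.7011 − 6.7241 = 23.977; wedge = 95.7888 − 63.3 = 32.4888.
Welfare loss = ½ × 23.977 × 32.4888 = 389.49.

389.49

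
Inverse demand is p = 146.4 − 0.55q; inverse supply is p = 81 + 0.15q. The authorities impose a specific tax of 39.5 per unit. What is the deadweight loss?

Competitive equilibrium: 146.4 − 0.55q = 81 + 0.15q → q* = 93.4286, p* = 95.0143.
With the tax, the buyer price exceeds the seller price by 39.5: (146.4 − 0.55q) − (81 + 0.15q) = 39.5 → q' = 37.
Δq = 93.4286 − 37 = 56.4286; the wedge equals the tax, 39.5.
Deadweight loss = ½ × 56.4286 × 39.5 = 1114.46.

1114.46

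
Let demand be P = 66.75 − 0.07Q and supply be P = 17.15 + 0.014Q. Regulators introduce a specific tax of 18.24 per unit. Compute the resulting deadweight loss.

Competitive equilibrium: 66.75 − 0.07Q = 17.15 + 0.014Q → Q* = 590.4762, P* = 25.4167.
With the tax, the buyer price exceeds the seller price by 18.24: (66.75 − 0.07Q) − (17.15 + 0.014Q) = 18.24 → Q' = 373.3333.
ΔQ = 590.4762 − 373.3333 = 217.1429; the wedge equals the tax, 18.24.
Welfare loss = ½ × 217.1429 × 18.24 = 1980.34.

1980.34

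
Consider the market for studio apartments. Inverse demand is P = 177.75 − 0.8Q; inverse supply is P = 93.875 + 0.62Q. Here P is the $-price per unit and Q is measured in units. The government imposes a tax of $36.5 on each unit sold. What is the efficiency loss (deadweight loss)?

Competitive equilibrium: 177.75 − 0.8Q = 93.875 + 0.62Q → Q* = 59.0669, P* = 130.4965.
With the tax, the buyer price exceeds the seller price by 36.5: (177.75 − 0.8Q) − (93.875 + 0.62Q) = 36.5 → Q' = 33.3627.
ΔQ = 59.0669 − 33.3627 = 25.7042; the wedge equals the tax, 36.5.
The triangle = ½ × 25.7042 × 36.5 = $469.10.

$469.10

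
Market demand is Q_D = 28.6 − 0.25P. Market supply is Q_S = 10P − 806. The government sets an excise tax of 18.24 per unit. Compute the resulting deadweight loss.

In inverse form: demand P = 114.4 − 4Q, supply P = 80.6 + 0.1Q.
Competitive equilibrium: 114.4 − 4Q = 80.6 + 0.1Q → Q* = 8.2439, P* = 81.4244.
With the tax, the buyer price exceeds the seller price by 18.24: (114.4 − 4Q) − (80.6 + 0.1Q) = 18.24 → Q' = 3.7951.
ΔQ = 8.2439 − 3.7951 = 4.4488; the wedge equals the tax, 18.24.
The triangle = ½ × 4.4488 × 18.24 = 40.57.

40.57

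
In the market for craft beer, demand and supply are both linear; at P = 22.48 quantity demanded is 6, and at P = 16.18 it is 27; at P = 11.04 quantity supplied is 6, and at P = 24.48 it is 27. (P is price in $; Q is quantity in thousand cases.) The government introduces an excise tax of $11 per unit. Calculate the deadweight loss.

Demand slope = (16.18 − 22.48)/(27 − 6) = −0.3, so P = 24.28 − 0.3Q.
Supply slope = (24.48 − 11.04)/(27 − 6) = 0.64, so P = 7.2 + 0.64Q.
Competitive equilibrium: 24.28 − 0.3Q = 7.2 + 0.64Q → Q* = 18.1702, P* = 18.8289.
With the tax, the buyer price exceeds the seller price by 11: (24.28 − 0.3Q) − (7.2 + 0.64Q) = 11 → Q' = 6.4681.
ΔQ = 18.1702 − 6.4681 = 11.7021; the wedge equals the tax, 11.
The triangle = ½ × 11.7021 × 11 = $64.36 thousand.

$64.36 thousand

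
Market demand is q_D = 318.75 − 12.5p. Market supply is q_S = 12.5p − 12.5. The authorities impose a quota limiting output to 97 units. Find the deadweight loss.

In inverse form: demand p = 25.5 − 0.08q, supply p = 1 + 0.08q.
Competitive equilibrium: 25.5 − 0.08q = 1 + 0.08q → q* = 153.125, p* = 13.25.
At q = 97: demand price = 25.5 − 0.08·97 = 17.74; supply price = 1 + 0.08·97 = 8.76.
Δq = 153.125 − 97 = 56.125; wedge = 17.74 − 8.76 = 8.98.
Deadweight loss = ½ × 56.125 × 8.98 = 252.

252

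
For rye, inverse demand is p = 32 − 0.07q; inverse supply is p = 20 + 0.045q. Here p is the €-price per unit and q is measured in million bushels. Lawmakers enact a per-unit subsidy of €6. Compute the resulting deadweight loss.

Competitive equilibrium: 32 − 0.07q = 20 + 0.045q → q* = 104.3478, p* = 24.6957.
The subsidy lowers effective supply by 6: p = 14 + 0.045q.
New quantity: 32 − 0.07q = 14 + 0.045q → q' = 156.5217.
Overproduction Δq = 156.5217 − 104.3478 = 52.1739; wedge = subsidy = 6.
Deadweight loss = ½ × 52.1739 × 6 = €156.52 million.

€156.52 million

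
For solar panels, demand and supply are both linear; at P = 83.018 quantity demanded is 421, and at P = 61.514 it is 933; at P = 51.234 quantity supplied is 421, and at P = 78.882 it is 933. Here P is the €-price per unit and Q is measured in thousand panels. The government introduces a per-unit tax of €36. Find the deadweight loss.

Demand slope = (61.514 − 83.018)/(933 − 421) = −0.042, so P = 100.7 − 0.042Q.
Supply slope = (78.882 − 51.234)/(933 − 421) = 0.054, so P = 28.5 + 0.054Q.
Competitive equilibrium: 100.7 − 0.042Q = 28.5 + 0.054Q → Q* = 752.0833, P* = 69.1125.
With the tax, the buyer price exceeds the seller price by 36: (100.7 − 0.042Q) − (28.5 + 0.054Q) = 36 → Q' = 377.0833.
ΔQ = 752.0833 − 377.0833 = 375; the wedge equals the tax, 36.
Deadweight loss = ½ × 375 × 36 = €6750 thousand.

€6750 thousand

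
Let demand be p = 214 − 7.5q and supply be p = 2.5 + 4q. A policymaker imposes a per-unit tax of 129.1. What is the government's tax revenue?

925.03

Competitive equilibrium: 214 − 7.5q = 2.5 + 4q → q* = 18.3913, p* = 76.0652.
With the tax, the buyer price exceeds the seller price by 129.1: (214 − 7.5q) − (2.5 + 4q) = 129.1 → q' = 7.1652.
Tax revenue = 129.1 × 7.1652 = 925.03.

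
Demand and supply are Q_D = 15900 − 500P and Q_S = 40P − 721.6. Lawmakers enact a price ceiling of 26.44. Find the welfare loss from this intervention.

406.99

In inverse form: demand P = 31.8 − 0.002Q, supply P = 18.04 + 0.025Q.
Competitive equilibrium: 31.8 − 0.002Q = 18.04 + 0.025Q → Q* = 509.6296, P* = 30.7807.
At the ceiling P = 26.44, quantity supplied = (26.44 − 18.04)/0.025 = 336.
Willingness to pay at Q' = 336: 31.8 − 0.002·336 = 31.128.
ΔQ = 509.6296 − 336 = 173.6296; wedge = 31.128 − 26.44 = 4.688.
The triangle = ½ × 173.6296 × 4.688 = 406.99.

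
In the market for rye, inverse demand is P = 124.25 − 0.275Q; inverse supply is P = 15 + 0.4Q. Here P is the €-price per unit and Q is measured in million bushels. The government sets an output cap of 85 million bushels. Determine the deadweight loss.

Competitive equilibrium: 124.25 − 0.275Q = 15 + 0.4Q → Q* = 161.85185, P* = 79.74074.
At Q = 85: demand price = 124.25 − 0.275·85 = 100.875; supply price = 15 + 0.4·85 = 49.
ΔQ = 161.85185 − 85 = 76.85185; wedge = 100.875 − 49 = 51.875.
Welfare loss = ½ × 76.85185 × 51.875 = €1993.34 million.

€1993.34 million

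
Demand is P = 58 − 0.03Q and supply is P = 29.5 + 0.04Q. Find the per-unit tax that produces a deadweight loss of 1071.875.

12.25

Competitive equilibrium: 58 − 0.03Q = 29.5 + 0.04Q → Q* = 407.1429, P* = 45.7857.
A tax t gives ΔQ = t/0.07 and wedge t, so DWL = t²/0.14.
t²/0.14 = 1071.875 → t² = 150.0625 → t = 12.25.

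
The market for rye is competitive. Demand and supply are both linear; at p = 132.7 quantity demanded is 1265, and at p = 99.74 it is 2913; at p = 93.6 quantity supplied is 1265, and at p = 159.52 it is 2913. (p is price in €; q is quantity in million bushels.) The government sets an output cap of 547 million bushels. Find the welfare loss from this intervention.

Demand slope = (99.74 − 132.7)/(2913 − 1265) = −0.02, so p = 158 − 0.02q.
Supply slope = (159.52 − 93.6)/(2913 − 1265) = 0.04, so p = 43 + 0.04q.
Competitive equilibrium: 158 − 0.02q = 43 + 0.04q → q* = 1916.6667, p* = 119.6667.
At q = 547: demand price = 158 − 0.02·547 = 147.06; supply price = 43 + 0.04·547 = 64.88.
Δq = 1916.6667 − 547 = 1369.6667; wedge = 147.06 − 64.88 = 82.18.
DWL = ½ × 1369.6667 × 82.18 = €56279.60 million.

€56279.60 million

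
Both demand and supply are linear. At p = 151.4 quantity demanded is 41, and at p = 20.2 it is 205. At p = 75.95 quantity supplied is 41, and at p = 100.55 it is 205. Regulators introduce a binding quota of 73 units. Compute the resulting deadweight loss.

1068.16

Demand slope = (20.2 − 151.4)/(205 − 41) = −0.8, so p = 184.2 − 0.8q.
Supply slope = (100.55 − 75.95)/(205 − 41) = 0.15, so p = 69.8 + 0.15q.
Competitive equilibrium: 184.2 − 0.8q = 69.8 + 0.15q → q* = 120.4211, p* = 87.8632.
At q = 73: demand price = 184.2 − 0.8·73 = 125.8; supply price = 69.8 + 0.15·73 = 80.75.
Δq = 120.4211 − 73 = 47.4211; wedge = 125.8 − 80.75 = 45.05.
DWL = ½ × 47.4211 × 45.05 = 1068.16.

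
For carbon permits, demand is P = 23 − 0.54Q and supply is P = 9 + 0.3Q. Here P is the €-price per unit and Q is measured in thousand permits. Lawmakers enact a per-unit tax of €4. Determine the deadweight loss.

€9.52 thousand

Competitive equilibrium: 23 − 0.54Q = 9 + 0.3Q → Q* = 16.6667, P* = 14.
With the tax, the buyer price exceeds the seller price by 4: (23 − 0.54Q) − (9 + 0.3Q) = 4 → Q' = 11.9048.
ΔQ = 16.6667 − 11.9048 = 4.7619; the wedge equals the tax, 4.
Deadweight loss = ½ × 4.7619 × 4 = €9.52 thousand.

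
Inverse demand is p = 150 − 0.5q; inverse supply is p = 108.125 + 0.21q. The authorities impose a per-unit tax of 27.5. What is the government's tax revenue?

Competitive equilibrium: 150 − 0.5q = 108.125 + 0.21q → q* = 58.9789, p* = 120.5106.
With the tax, the buyer price exceeds the seller price by 27.5: (150 − 0.5q) − (108.125 + 0.21q) = 27.5 → q' = 20.2465.
Tax revenue = 27.5 × 20.2465 = 556.78.

556.78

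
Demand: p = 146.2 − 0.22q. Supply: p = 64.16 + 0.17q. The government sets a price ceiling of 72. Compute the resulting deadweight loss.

Competitive equilibrium: 146.2 − 0.22q = 64.16 + 0.17q → q* = 210.359, p* = 99.921.
At the ceiling p = 72, quantity supplied = (72 − 64.16)/0.17 = 46.1176.
Willingness to pay at q' = 46.1176: 146.2 − 0.22·46.1176 = 136.0541.
Δq = 210.359 − 46.1176 = 164.2414; wedge = 136.0541 − 72 = 64.0541.
The triangle = ½ × 164.2414 × 64.0541 = 5260.17.

5260.17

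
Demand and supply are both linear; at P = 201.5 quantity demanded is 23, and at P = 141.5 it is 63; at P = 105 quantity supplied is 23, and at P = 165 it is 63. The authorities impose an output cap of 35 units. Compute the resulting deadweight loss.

610.04

Demand slope = (141.5 − 201.5)/(63 − 23) = −1.5, so P = 236 − 1.5Q.
Supply slope = (165 − 105)/(63 − 23) = 1.5, so P = 70.5 + 1.5Q.
Competitive equilibrium: 236 − 1.5Q = 70.5 + 1.5Q → Q* = 55.1667, P* = 153.25.
At Q = 35: demand price = 236 − 1.5·35 = 183.5; supply price = 70.5 + 1.5·35 = 123.
ΔQ = 55.1667 − 35 = 20.1667; wedge = 183.5 − 123 = 60.5.
The triangle = ½ × 20.1667 × 60.5 = 610.04.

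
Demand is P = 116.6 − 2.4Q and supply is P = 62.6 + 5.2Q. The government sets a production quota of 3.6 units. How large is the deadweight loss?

46.69

Competitive equilibrium: 116.6 − 2.4Q = 62.6 + 5.2Q → Q* = 7.1053, P* = 99.5474.
At Q = 3.6: demand price = 116.6 − 2.4·3.6 = 107.96; supply price = 62.6 + 5.2·3.6 = 81.32.
ΔQ = 7.1053 − 3.6 = 3.5053; wedge = 107.96 − 81.32 = 26.64.
The triangle = ½ × 3.5053 × 26.64 = 46.69.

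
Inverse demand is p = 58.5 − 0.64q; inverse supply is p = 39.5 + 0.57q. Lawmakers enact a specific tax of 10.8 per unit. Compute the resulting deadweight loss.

48.20

Competitive equilibrium: 58.5 − 0.64q = 39.5 + 0.57q → q* = 15.7025, p* = 48.4504.
With the tax, the buyer price exceeds the seller price by 10.8: (58.5 − 0.64q) − (39.5 + 0.57q) = 10.8 → q' = 6.7769.
Δq = 15.7025 − 6.7769 = 8.9256; the wedge equals the tax, 10.8.
Deadweight loss = ½ × 8.9256 × 10.8 = 48.20.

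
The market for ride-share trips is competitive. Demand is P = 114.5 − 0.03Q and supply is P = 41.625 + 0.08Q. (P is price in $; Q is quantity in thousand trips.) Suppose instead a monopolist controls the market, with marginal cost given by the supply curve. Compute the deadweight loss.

Competitive equilibrium: 114.5 − 0.03Q = 41.625 + 0.08Q → Q* = 662.5, P* = 94.625.
Marginal revenue: MR = 114.5 − 0.06Q. Set MR = MC: 114.5 − 0.06Q = 41.625 + 0.08Q → Q_m = 520.5357.
Price P_m = 114.5 − 0.03·520.5357 = 98.8839; MC(Q_m) = 41.625 + 0.08·520.5357 = 83.2679.
Competitive Q* = 662.5, so ΔQ = 141.9643; wedge = 98.8839 − 83.2679 = 15.616.
The triangle = ½ × 141.9643 × 15.616 = $1108.46 thousand.

$1108.46 thousand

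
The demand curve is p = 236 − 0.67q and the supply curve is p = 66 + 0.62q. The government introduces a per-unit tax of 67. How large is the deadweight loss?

1739.92

Competitive equilibrium: 236 − 0.67q = 66 + 0.62q → q* = 131.7829, p* = 147.7054.
With the tax, the buyer price exceeds the seller price by 67: (236 − 0.67q) − (66 + 0.62q) = 67 → q' = 79.845.
Δq = 131.7829 − 79.845 = 51.9379; the wedge equals the tax, 67.
The triangle = ½ × 51.9379 × 67 = 1739.92.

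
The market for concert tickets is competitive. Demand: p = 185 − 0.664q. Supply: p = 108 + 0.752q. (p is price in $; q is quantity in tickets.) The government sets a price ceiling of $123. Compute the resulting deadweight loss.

$839.36

Competitive equilibrium: 185 − 0.664q = 108 + 0.752q → q* = 54.3785, p* = 148.8927.
At the ceiling p = 123, quantity supplied = (123 − 108)/0.752 = 19.9468.
Willingness to pay at q' = 19.9468: 185 − 0.664·19.9468 = 171.7553.
Δq = 54.3785 − 19.9468 = 34.4317; wedge = 171.7553 − 123 = 48.7553.
Welfare loss = ½ × 34.4317 × 48.7553 = $839.36.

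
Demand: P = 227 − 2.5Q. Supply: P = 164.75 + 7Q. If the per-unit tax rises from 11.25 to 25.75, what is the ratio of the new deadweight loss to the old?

Competitive equilibrium: 227 − 2.5Q = 164.75 + 7Q → Q* = 6.5526, P* = 210.6184.
For a per-unit tax t: ΔQ = t/9.5, so DWL = ½·t·(t/9.5) = t²/19.
At t = 11.25: DWL = 6.661. At t = 25.75: DWL = 34.898.
Ratio = (25.75/11.25)² = 5.239.

5.239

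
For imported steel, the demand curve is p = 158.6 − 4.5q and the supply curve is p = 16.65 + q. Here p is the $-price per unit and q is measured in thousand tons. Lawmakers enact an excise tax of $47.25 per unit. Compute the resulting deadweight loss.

Competitive equilibrium: 158.6 − 4.5q = 16.65 + q → q* = 25.8091, p* = 42.4591.
With the tax, the buyer price exceeds the seller price by 47.25: (158.6 − 4.5q) − (16.65 + q) = 47.25 → q' = 17.2182.
Δq = 25.8091 − 17.2182 = 8.5909; the wedge equals the tax, 47.25.
The triangle = ½ × 8.5909 × 47.25 = $202.96 thousand.

$202.96 thousand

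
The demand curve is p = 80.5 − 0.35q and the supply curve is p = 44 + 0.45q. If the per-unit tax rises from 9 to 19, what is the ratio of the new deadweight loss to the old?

4.457

Competitive equilibrium: 80.5 − 0.35q = 44 + 0.45q → q* = 45.625, p* = 64.5313.
For a per-unit tax t: Δq = t/0.8, so DWL = ½·t·(t/0.8) = t²/1.6.
At t = 9: DWL = 50.625. At t = 19: DWL = 225.625.
Ratio = (19/9)² = 4.457.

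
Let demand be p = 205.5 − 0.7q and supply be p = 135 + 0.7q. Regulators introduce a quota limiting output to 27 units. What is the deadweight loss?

381.89

Competitive equilibrium: 205.5 − 0.7q = 135 + 0.7q → q* = 50.3571, p* = 170.25.
At q = 27: demand price = 205.5 − 0.7·27 = 186.6; supply price = 135 + 0.7·27 = 153.9.
Δq = 50.3571 − 27 = 23.3571; wedge = 186.6 − 153.9 = 32.7.
The triangle = ½ × 23.3571 × 32.7 = 381.89.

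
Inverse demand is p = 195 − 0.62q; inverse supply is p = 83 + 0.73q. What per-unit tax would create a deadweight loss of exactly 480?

36

Competitive equilibrium: 195 − 0.62q = 83 + 0.73q → q* = 82.963, p* = 143.563.
A tax t gives Δq = t/1.35 and wedge t, so DWL = t²/2.7.
t²/2.7 = 480 → t² = 1296 → t = 36.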